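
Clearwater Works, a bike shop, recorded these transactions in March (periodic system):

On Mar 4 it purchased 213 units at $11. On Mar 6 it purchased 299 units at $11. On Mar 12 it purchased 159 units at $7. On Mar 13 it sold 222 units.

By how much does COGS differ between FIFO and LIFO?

FIFO COGS: 213 @ $11 + 9 @ $11 = $2,442
LIFO COGS: 159 @ $7 + 63 @ $11 = $1,806
Difference = |$2,442 − $1,806| = $636

$636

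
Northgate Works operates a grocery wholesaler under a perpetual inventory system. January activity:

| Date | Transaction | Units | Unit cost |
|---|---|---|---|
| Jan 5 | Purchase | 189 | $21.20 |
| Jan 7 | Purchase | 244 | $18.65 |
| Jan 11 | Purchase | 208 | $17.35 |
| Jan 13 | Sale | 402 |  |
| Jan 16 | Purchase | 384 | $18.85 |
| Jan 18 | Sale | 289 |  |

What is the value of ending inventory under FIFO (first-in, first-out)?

Ending inventory = $6,295.90

Jan 13, 402 sold [FIFO — oldest first]: 189 @ $21.20 + 213 @ $18.65 = $7,979.25
Jan 18, 289 sold [FIFO — oldest first]: 31 @ $18.65 + 208 @ $17.35 + 50 @ $18.85 = $5,129.45
Total COGS = $7,979.25 + $5,129.45 = $13,108.70
Ending inventory: 334 @ $18.85 = $6,295.90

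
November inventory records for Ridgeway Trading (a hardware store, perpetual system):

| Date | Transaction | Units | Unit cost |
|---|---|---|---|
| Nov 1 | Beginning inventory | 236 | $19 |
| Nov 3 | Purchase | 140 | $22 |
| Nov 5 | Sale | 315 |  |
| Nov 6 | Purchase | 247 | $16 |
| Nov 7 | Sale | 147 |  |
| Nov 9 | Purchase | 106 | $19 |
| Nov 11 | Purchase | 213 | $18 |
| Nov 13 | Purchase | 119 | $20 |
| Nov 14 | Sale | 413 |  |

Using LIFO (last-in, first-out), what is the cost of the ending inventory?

Ending inventory = $3,234

Nov 5, 315 sold [LIFO — newest first]: 140 @ $22 + 175 @ $19 = $6,405
Nov 7, 147 sold [LIFO — newest first]: 147 @ $16 = $2,352
Nov 14, 413 sold [LIFO — newest first]: 119 @ $20 + 213 @ $18 + 81 @ $19 = $7,753
Total COGS = $6,405 + $2,352 + $7,753 = $16,510
Ending inventory: 61 @ $19 + 100 @ $16 + 25 @ $19 = $3,234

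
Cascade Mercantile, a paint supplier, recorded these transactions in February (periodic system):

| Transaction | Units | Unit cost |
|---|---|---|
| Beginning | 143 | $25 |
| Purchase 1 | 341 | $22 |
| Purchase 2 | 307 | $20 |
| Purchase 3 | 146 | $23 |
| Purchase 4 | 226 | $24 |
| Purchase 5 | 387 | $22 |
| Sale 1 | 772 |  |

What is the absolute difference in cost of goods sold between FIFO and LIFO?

$719

FIFO COGS: 143 @ $25 + 341 @ $22 + 288 @ $20 = $16,837
LIFO COGS: 387 @ $22 + 226 @ $24 + 146 @ $23 + 13 @ $20 = $17,556
Difference = |$16,837 − $17,556| = $719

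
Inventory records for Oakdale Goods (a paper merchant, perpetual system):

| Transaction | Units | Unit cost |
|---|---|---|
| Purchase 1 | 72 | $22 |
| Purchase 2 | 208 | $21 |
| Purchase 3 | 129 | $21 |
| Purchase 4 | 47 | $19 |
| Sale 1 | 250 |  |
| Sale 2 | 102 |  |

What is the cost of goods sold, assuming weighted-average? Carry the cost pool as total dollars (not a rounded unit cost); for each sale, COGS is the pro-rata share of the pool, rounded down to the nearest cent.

After Purchase 1: 72 on hand, pool $1,584.00 (≈ $22.0000 each)
After Purchase 2: 280 on hand, pool $5,952.00 (≈ $21.2571 each)
After Purchase 3: 409 on hand, pool $8,661.00 (≈ $21.1760 each)
After Purchase 4: 456 on hand, pool $9,554.00 (≈ $20.9518 each)
Sale 1, sell 250: 250/456 × $9,554.00 → $5,237.93
Sale 2, sell 102: 102/206 × $4,316.07 → $2,137.08
Total COGS = $5,237.93 + $2,137.08 = $7,375.01
Ending inventory (cost pool remaining) = $2,178.99

COGS = $7,375.01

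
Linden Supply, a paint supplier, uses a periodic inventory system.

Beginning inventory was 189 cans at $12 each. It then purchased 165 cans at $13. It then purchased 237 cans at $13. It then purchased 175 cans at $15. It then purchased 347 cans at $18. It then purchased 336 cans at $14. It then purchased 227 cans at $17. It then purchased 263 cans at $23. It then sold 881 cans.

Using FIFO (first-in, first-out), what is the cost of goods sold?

COGS = $12,189

Sale 1 (881) [FIFO — oldest first]: 189 @ $12 + 165 @ $13 + 237 @ $13 + 175 @ $15 + 115 @ $18 = $12,189
Ending inventory: 232 @ $18 + 336 @ $14 + 227 @ $17 + 263 @ $23 = $18,788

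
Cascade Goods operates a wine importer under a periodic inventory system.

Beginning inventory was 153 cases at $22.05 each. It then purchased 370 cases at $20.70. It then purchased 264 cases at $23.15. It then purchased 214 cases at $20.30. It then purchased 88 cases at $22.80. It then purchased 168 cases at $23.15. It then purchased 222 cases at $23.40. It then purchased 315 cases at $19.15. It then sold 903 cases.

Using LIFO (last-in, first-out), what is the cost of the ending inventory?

Ending inventory = $19,255.45

Sale 1 (903) [LIFO — newest first]: 315 @ $19.15 + 222 @ $23.40 + 168 @ $23.15 + 88 @ $22.80 + 110 @ $20.30 = $19,355.65
Ending inventory: 153 @ $22.05 + 370 @ $20.70 + 264 @ $23.15 + 104 @ $20.30 = $19,255.45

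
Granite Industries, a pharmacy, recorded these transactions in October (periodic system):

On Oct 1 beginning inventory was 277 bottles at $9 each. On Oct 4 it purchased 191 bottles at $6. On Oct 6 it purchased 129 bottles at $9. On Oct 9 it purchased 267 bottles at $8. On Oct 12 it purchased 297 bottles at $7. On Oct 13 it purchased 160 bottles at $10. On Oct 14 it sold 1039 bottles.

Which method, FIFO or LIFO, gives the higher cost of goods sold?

FIFO

FIFO COGS: 277 @ $9 + 191 @ $6 + 129 @ $9 + 267 @ $8 + 175 @ $7 = $8,161
LIFO COGS: 160 @ $10 + 297 @ $7 + 267 @ $8 + 129 @ $9 + 186 @ $6 = $8,092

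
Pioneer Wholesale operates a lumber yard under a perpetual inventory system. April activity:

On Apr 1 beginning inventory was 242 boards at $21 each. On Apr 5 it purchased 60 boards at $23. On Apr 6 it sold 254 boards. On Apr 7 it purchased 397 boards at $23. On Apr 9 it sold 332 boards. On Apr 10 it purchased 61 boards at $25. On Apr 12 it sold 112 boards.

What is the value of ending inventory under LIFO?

Ending inventory = $1,330

Apr 6, 254 sold [LIFO — newest first]: 60 @ $23 + 194 @ $21 = $5,454
Apr 9, 332 sold [LIFO — newest first]: 332 @ $23 = $7,636
Apr 12, 112 sold [LIFO — newest first]: 61 @ $25 + 51 @ $23 = $2,698
Total COGS = $5,454 + $7,636 + $2,698 = $15,788
Ending inventory: 48 @ $21 + 14 @ $23 = $1,330
Check: goods available $17,118 = COGS $15,788 + ending $1,330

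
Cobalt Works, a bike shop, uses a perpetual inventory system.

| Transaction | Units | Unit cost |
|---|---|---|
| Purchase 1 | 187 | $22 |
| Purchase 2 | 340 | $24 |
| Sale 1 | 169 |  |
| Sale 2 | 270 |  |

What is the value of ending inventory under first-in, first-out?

Ending inventory = $2,112

Sale 1 (169) [FIFO — oldest first]: 169 @ $22 = $3,718
Sale 2 (270) [FIFO — oldest first]: 18 @ $22 + 252 @ $24 = $6,444
Total COGS = $3,718 + $6,444 = $10,162
Ending inventory: 88 @ $24 = $2,112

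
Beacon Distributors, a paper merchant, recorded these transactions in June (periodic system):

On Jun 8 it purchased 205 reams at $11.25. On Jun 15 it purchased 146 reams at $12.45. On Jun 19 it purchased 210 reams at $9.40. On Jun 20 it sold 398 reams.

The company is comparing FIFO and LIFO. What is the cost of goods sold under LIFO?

FIFO COGS: 205 @ $11.25 + 146 @ $12.45 + 47 @ $9.40 = $4,565.75
LIFO COGS: 210 @ $9.40 + 146 @ $12.45 + 42 @ $11.25 = $4,264.20

COGS = $4,264.20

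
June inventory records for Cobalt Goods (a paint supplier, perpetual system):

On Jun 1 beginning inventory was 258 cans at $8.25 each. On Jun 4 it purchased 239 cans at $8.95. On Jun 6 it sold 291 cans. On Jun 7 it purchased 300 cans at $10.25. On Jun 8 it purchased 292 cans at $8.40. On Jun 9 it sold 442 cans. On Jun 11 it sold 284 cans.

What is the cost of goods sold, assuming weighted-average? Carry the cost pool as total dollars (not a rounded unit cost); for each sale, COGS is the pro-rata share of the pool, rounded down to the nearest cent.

After Jun 1: 258 on hand, pool $2,128.50 (≈ $8.2500 each)
After Jun 4: 497 on hand, pool $4,267.55 (≈ $8.5866 each)
Jun 6, sell 291: 291/497 × $4,267.55 → $2,498.70
After Jun 7: 506 on hand, pool $4,843.85 (≈ $9.5728 each)
After Jun 8: 798 on hand, pool $7,296.65 (≈ $9.1437 each)
Jun 9, sell 442: 442/798 × $7,296.65 → $4,041.50
Jun 11, sell 284: 284/356 × $3,255.15 → $2,596.80
Total COGS = $2,498.70 + $4,041.50 + $2,596.80 = $9,137.00
Ending inventory (cost pool remaining) = $658.35
Check: goods available $9,795.35 = COGS $9,137.00 + ending $658.35

COGS = $9,137.00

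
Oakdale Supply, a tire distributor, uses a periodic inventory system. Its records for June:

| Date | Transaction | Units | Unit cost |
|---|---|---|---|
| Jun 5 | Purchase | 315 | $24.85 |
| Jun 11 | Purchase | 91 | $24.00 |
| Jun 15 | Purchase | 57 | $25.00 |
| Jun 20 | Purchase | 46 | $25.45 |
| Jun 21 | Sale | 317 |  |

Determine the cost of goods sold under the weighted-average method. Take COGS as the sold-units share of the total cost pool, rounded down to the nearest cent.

Jun 21, sell 317: 317/509 × $12,607.45 → $7,851.79
Ending inventory (cost pool remaining) = $4,755.66

COGS = $7,851.79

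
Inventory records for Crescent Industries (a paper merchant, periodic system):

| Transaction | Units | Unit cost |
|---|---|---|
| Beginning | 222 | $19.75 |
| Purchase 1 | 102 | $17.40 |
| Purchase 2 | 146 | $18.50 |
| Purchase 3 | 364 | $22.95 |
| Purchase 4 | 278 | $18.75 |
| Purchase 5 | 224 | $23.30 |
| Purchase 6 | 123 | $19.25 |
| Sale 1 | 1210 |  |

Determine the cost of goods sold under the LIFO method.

Sale 1 (1210) [LIFO — newest first]: 123 @ $19.25 + 224 @ $23.30 + 278 @ $18.75 + 364 @ $22.95 + 146 @ $18.50 + 75 @ $17.40 = $25,159.25
Ending inventory: 222 @ $19.75 + 27 @ $17.40 = $4,854.30

COGS = $25,159.25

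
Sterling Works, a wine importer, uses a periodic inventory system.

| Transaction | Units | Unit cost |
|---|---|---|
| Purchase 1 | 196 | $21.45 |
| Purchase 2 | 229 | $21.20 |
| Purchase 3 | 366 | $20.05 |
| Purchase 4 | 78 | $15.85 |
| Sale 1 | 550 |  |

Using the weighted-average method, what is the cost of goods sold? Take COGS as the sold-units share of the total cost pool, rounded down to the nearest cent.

COGS = $11,160.50

Sale 1, sell 550: 550/869 × $17,633.60 → $11,160.50
Ending inventory (cost pool remaining) = $6,473.10
Check: goods available $17,633.60 = COGS $11,160.50 + ending $6,473.10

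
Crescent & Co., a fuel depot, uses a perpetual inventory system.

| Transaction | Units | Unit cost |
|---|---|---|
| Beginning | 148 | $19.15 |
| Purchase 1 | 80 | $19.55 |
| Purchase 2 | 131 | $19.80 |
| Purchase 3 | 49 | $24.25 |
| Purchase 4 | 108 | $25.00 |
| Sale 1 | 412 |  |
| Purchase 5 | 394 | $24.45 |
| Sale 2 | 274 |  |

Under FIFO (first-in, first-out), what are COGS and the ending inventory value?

Sale 1 (412) [FIFO — oldest first]: 148 @ $19.15 + 80 @ $19.55 + 131 @ $19.80 + 49 @ $24.25 + 4 @ $25.00 = $8,280.25
Sale 2 (274) [FIFO — oldest first]: 104 @ $25.00 + 170 @ $24.45 = $6,756.50
Total COGS = $8,280.25 + $6,756.50 = $15,036.75
Ending inventory: 224 @ $24.45 = $5,476.80

COGS = $15,036.75; ending inventory = $5,476.80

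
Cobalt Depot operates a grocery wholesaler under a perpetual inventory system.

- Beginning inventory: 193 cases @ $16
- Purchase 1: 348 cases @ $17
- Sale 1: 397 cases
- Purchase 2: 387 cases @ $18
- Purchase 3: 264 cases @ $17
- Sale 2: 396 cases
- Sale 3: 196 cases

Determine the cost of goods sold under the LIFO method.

Sale 1 (397) [LIFO — newest first]: 348 @ $17 + 49 @ $16 = $6,700
Sale 2 (396) [LIFO — newest first]: 264 @ $17 + 132 @ $18 = $6,864
Sale 3 (196) [LIFO — newest first]: 196 @ $18 = $3,528
Total COGS = $6,700 + $6,864 + $3,528 = $17,092
Ending inventory: 144 @ $16 + 59 @ $18 = $3,366

COGS = $17,092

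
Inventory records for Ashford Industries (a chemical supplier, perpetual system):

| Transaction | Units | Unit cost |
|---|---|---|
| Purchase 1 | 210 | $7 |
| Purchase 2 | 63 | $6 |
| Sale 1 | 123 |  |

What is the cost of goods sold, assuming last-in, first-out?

COGS = $798

Sale 1 (123) [LIFO — newest first]: 63 @ $6 + 60 @ $7 = $798
Ending inventory: 150 @ $7 = $1,050
Check: goods available $1,848 = COGS $798 + ending $1,050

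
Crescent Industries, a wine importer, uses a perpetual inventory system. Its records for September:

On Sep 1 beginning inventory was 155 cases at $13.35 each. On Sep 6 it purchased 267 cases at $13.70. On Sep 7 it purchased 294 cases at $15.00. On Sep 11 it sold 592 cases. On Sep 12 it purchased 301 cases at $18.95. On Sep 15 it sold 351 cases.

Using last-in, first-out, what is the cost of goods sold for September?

COGS = $14,853.20

Sep 11, 592 sold [LIFO — newest first]: 294 @ $15.00 + 267 @ $13.70 + 31 @ $13.35 = $8,481.75
Sep 15, 351 sold [LIFO — newest first]: 301 @ $18.95 + 50 @ $13.35 = $6,371.45
Total COGS = $8,481.75 + $6,371.45 = $14,853.20
Ending inventory: 74 @ $13.35 = $987.90
Check: goods available $15,841.10 = COGS $14,853.20 + ending $987.90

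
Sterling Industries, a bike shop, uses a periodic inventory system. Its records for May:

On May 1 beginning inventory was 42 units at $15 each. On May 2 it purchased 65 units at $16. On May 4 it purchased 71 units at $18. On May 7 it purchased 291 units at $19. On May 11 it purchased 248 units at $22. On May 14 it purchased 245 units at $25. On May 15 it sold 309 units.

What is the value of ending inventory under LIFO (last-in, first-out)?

May 15, 309 sold [LIFO — newest first]: 245 @ $25 + 64 @ $22 = $7,533
Ending inventory: 42 @ $15 + 65 @ $16 + 71 @ $18 + 291 @ $19 + 184 @ $22 = $12,525

Ending inventory = $12,525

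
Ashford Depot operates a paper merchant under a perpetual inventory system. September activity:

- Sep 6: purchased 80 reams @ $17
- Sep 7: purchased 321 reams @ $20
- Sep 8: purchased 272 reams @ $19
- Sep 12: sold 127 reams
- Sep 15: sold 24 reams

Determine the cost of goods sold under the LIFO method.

Sep 12, 127 sold [LIFO — newest first]: 127 @ $19 = $2,413
Sep 15, 24 sold [LIFO — newest first]: 24 @ $19 = $456
Total COGS = $2,413 + $456 = $2,869
Ending inventory: 80 @ $17 + 321 @ $20 + 121 @ $19 = $10,079
Check: goods available $12,948 = COGS $2,869 + ending $10,079

COGS = $2,869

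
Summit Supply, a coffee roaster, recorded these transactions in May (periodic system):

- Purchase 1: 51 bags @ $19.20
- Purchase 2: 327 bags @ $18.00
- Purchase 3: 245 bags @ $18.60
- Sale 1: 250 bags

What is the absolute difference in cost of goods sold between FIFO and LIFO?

$85.80

FIFO COGS: 51 @ $19.20 + 199 @ $18.00 = $4,561.20
LIFO COGS: 245 @ $18.60 + 5 @ $18.00 = $4,647.00
Difference = |$4,561.20 − $4,647.00| = $85.80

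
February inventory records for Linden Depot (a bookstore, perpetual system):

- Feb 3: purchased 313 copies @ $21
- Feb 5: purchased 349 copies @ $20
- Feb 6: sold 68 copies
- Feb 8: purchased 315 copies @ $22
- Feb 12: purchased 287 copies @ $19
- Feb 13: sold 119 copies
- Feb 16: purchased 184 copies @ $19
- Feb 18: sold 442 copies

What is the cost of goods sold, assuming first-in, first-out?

COGS = $12,893

Feb 6, 68 sold [FIFO — oldest first]: 68 @ $21 = $1,428
Feb 13, 119 sold [FIFO — oldest first]: 119 @ $21 = $2,499
Feb 18, 442 sold [FIFO — oldest first]: 126 @ $21 + 316 @ $20 = $8,966
Total COGS = $1,428 + $2,499 + $8,966 = $12,893
Ending inventory: 33 @ $20 + 315 @ $22 + 287 @ $19 + 184 @ $19 = $16,539
Check: goods available $29,432 = COGS $12,893 + ending $16,539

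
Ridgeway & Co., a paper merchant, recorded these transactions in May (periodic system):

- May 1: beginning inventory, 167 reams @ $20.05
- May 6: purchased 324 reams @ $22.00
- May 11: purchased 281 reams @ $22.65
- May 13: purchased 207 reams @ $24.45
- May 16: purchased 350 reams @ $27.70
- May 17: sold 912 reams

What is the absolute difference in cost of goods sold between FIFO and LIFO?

FIFO COGS: 167 @ $20.05 + 324 @ $22.00 + 281 @ $22.65 + 140 @ $24.45 = $20,264.00
LIFO COGS: 350 @ $27.70 + 207 @ $24.45 + 281 @ $22.65 + 74 @ $22.00 = $22,748.80
Difference = |$20,264.00 − $22,748.80| = $2,484.80

$2,484.80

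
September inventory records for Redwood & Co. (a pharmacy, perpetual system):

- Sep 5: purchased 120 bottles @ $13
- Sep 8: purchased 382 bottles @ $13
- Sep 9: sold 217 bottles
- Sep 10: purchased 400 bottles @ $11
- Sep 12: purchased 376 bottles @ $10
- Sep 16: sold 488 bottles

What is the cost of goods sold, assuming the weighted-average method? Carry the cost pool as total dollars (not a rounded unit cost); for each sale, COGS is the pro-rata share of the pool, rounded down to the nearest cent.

COGS = $8,278.22

After Sep 5: 120 on hand, pool $1,560.00 (≈ $13.0000 each)
After Sep 8: 502 on hand, pool $6,526.00 (≈ $13.0000 each)
Sep 9, sell 217: 217/502 × $6,526.00 → $2,821.00
After Sep 10: 685 on hand, pool $8,105.00 (≈ $11.8321 each)
After Sep 12: 1061 on hand, pool $11,865.00 (≈ $11.1828 each)
Sep 16, sell 488: 488/1061 × $11,865.00 → $5,457.22
Total COGS = $2,821.00 + $5,457.22 = $8,278.22
Ending inventory (cost pool remaining) = $6,407.78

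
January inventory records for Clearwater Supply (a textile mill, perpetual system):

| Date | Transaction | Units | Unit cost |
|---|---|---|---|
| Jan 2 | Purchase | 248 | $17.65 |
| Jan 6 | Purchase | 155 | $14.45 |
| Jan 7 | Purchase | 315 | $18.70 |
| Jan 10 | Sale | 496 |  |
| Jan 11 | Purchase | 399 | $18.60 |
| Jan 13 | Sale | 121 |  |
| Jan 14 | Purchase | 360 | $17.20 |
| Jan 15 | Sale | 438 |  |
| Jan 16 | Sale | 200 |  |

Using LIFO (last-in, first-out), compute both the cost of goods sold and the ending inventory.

Jan 10, 496 sold [LIFO — newest first]: 315 @ $18.70 + 155 @ $14.45 + 26 @ $17.65 = $8,589.15
Jan 13, 121 sold [LIFO — newest first]: 121 @ $18.60 = $2,250.60
Jan 15, 438 sold [LIFO — newest first]: 360 @ $17.20 + 78 @ $18.60 = $7,642.80
Jan 16, 200 sold [LIFO — newest first]: 200 @ $18.60 = $3,720.00
Total COGS = $8,589.15 + $2,250.60 + $7,642.80 + $3,720.00 = $22,202.55
Ending inventory: 222 @ $17.65 = $3,918.30
Check: goods available $26,120.85 = COGS $22,202.55 + ending $3,918.30

COGS = $22,202.55; ending inventory = $3,918.30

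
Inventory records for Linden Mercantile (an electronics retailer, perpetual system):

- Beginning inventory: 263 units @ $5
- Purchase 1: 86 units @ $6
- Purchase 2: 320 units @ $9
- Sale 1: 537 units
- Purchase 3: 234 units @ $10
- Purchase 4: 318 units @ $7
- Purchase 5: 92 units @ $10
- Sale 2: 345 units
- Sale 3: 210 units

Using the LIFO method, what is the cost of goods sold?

COGS = $8,647

Sale 1 (537) [LIFO — newest first]: 320 @ $9 + 86 @ $6 + 131 @ $5 = $4,051
Sale 2 (345) [LIFO — newest first]: 92 @ $10 + 253 @ $7 = $2,691
Sale 3 (210) [LIFO — newest first]: 65 @ $7 + 145 @ $10 = $1,905
Total COGS = $4,051 + $2,691 + $1,905 = $8,647
Ending inventory: 132 @ $5 + 89 @ $10 = $1,550
Check: goods available $10,197 = COGS $8,647 + ending $1,550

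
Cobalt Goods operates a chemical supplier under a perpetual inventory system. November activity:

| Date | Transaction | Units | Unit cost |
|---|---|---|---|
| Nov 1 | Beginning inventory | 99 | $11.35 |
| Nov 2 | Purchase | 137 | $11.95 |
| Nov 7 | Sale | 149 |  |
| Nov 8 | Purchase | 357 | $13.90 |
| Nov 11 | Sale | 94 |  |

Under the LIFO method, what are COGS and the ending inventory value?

Nov 7, 149 sold [LIFO — newest first]: 137 @ $11.95 + 12 @ $11.35 = $1,773.35
Nov 11, 94 sold [LIFO — newest first]: 94 @ $13.90 = $1,306.60
Total COGS = $1,773.35 + $1,306.60 = $3,079.95
Ending inventory: 87 @ $11.35 + 263 @ $13.90 = $4,643.15
Check: goods available $7,723.10 = COGS $3,079.95 + ending $4,643.15

COGS = $3,079.95; ending inventory = $4,643.15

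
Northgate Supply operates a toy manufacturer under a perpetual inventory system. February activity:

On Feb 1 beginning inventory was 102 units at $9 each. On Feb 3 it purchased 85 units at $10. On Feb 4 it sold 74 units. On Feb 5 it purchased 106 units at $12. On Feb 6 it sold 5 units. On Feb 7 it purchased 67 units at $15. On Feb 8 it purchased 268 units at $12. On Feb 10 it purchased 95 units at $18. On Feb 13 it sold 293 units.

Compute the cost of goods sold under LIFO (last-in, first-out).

COGS = $4,886

Feb 4, 74 sold [LIFO — newest first]: 74 @ $10 = $740
Feb 6, 5 sold [LIFO — newest first]: 5 @ $12 = $60
Feb 13, 293 sold [LIFO — newest first]: 95 @ $18 + 198 @ $12 = $4,086
Total COGS = $740 + $60 + $4,086 = $4,886
Ending inventory: 102 @ $9 + 11 @ $10 + 101 @ $12 + 67 @ $15 + 70 @ $12 = $4,085
Check: goods available $8,971 = COGS $4,886 + ending $4,085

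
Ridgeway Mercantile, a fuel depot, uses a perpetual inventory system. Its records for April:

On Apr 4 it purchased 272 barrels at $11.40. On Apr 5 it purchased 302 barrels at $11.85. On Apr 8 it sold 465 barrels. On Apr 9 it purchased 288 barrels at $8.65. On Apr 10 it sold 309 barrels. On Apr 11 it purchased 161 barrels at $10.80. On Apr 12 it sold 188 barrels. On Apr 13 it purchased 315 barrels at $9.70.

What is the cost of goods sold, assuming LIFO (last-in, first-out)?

COGS = $10,214.10

Apr 8, 465 sold [LIFO — newest first]: 302 @ $11.85 + 163 @ $11.40 = $5,436.90
Apr 10, 309 sold [LIFO — newest first]: 288 @ $8.65 + 21 @ $11.40 = $2,730.60
Apr 12, 188 sold [LIFO — newest first]: 161 @ $10.80 + 27 @ $11.40 = $2,046.60
Total COGS = $5,436.90 + $2,730.60 + $2,046.60 = $10,214.10
Ending inventory: 61 @ $11.40 + 315 @ $9.70 = $3,750.90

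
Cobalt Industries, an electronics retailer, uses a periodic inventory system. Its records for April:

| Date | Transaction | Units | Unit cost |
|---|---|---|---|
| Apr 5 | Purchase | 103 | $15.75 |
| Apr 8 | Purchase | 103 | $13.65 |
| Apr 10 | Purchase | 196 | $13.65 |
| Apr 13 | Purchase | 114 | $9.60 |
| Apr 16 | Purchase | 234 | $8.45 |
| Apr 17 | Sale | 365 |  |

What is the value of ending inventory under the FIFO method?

Apr 17, 365 sold [FIFO — oldest first]: 103 @ $15.75 + 103 @ $13.65 + 159 @ $13.65 = $5,198.55
Ending inventory: 37 @ $13.65 + 114 @ $9.60 + 234 @ $8.45 = $3,576.75

Ending inventory = $3,576.75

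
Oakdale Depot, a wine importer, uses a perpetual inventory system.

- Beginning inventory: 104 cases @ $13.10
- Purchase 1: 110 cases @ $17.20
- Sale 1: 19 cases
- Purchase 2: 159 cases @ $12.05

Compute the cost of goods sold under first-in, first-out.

Sale 1 (19) [FIFO — oldest first]: 19 @ $13.10 = $248.90
Ending inventory: 85 @ $13.10 + 110 @ $17.20 + 159 @ $12.05 = $4,921.45

COGS = $248.90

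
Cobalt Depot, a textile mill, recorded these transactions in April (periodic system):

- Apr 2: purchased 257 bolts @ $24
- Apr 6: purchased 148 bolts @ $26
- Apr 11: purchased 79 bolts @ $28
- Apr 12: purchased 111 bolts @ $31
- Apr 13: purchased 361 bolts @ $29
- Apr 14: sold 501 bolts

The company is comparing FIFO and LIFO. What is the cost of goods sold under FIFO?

COGS = $12,755

FIFO COGS: 257 @ $24 + 148 @ $26 + 79 @ $28 + 17 @ $31 = $12,755
LIFO COGS: 361 @ $29 + 111 @ $31 + 29 @ $28 = $14,722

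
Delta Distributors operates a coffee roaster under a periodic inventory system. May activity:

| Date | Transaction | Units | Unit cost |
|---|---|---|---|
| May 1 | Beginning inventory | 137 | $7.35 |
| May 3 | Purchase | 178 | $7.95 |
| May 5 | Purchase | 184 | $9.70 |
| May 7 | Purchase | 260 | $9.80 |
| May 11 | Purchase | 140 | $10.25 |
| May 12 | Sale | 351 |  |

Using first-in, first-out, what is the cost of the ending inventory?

Ending inventory = $5,418.60

May 12, 351 sold [FIFO — oldest first]: 137 @ $7.35 + 178 @ $7.95 + 36 @ $9.70 = $2,771.25
Ending inventory: 148 @ $9.70 + 260 @ $9.80 + 140 @ $10.25 = $5,418.60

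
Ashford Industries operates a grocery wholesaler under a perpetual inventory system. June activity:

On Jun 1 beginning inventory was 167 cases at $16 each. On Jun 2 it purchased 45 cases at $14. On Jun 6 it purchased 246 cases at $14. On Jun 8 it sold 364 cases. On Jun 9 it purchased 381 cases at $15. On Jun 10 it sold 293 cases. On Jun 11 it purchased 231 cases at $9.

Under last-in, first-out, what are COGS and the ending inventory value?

COGS = $9,637; ending inventory = $4,903

Jun 8, 364 sold [LIFO — newest first]: 246 @ $14 + 45 @ $14 + 73 @ $16 = $5,242
Jun 10, 293 sold [LIFO — newest first]: 293 @ $15 = $4,395
Total COGS = $5,242 + $4,395 = $9,637
Ending inventory: 94 @ $16 + 88 @ $15 + 231 @ $9 = $4,903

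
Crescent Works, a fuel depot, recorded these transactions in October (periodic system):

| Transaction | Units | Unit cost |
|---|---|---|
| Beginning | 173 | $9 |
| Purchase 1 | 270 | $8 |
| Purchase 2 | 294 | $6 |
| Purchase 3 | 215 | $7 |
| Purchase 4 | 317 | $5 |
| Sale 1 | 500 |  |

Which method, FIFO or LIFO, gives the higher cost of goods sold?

FIFO COGS: 173 @ $9 + 270 @ $8 + 57 @ $6 = $4,059
LIFO COGS: 317 @ $5 + 183 @ $7 = $2,866

FIFO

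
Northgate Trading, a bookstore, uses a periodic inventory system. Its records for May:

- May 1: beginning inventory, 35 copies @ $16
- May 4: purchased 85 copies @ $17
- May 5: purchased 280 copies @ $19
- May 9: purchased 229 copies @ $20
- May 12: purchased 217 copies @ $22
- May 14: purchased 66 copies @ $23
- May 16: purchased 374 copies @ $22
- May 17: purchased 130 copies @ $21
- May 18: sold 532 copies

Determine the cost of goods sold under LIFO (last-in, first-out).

May 18, 532 sold [LIFO — newest first]: 130 @ $21 + 374 @ $22 + 28 @ $23 = $11,602
Ending inventory: 35 @ $16 + 85 @ $17 + 280 @ $19 + 229 @ $20 + 217 @ $22 + 38 @ $23 = $17,553
Check: goods available $29,155 = COGS $11,602 + ending $17,553

COGS = $11,602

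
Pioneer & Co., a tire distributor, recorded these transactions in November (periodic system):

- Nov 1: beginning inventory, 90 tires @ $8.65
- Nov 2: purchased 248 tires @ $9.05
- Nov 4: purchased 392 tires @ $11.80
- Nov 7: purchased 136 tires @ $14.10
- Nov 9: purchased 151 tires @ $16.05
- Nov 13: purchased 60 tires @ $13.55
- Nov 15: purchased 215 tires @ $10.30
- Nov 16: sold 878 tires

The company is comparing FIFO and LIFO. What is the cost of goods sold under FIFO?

COGS = $9,758.70

FIFO COGS: 90 @ $8.65 + 248 @ $9.05 + 392 @ $11.80 + 136 @ $14.10 + 12 @ $16.05 = $9,758.70
LIFO COGS: 215 @ $10.30 + 60 @ $13.55 + 151 @ $16.05 + 136 @ $14.10 + 316 @ $11.80 = $11,097.45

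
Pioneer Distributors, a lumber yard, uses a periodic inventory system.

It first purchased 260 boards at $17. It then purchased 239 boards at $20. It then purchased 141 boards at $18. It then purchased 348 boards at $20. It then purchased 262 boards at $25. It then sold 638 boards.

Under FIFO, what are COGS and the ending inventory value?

Sale 1 (638) [FIFO — oldest first]: 260 @ $17 + 239 @ $20 + 139 @ $18 = $11,702
Ending inventory: 2 @ $18 + 348 @ $20 + 262 @ $25 = $13,546

COGS = $11,702; ending inventory = $13,546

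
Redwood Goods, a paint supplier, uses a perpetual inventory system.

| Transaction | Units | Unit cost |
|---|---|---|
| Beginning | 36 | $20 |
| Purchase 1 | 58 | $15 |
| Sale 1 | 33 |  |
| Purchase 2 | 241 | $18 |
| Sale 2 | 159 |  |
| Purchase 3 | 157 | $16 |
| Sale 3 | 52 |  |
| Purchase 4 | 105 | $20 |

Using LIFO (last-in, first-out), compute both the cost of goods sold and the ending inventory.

COGS = $4,189; ending inventory = $6,351

Sale 1 (33) [LIFO — newest first]: 33 @ $15 = $495
Sale 2 (159) [LIFO — newest first]: 159 @ $18 = $2,862
Sale 3 (52) [LIFO — newest first]: 52 @ $16 = $832
Total COGS = $495 + $2,862 + $832 = $4,189
Ending inventory: 36 @ $20 + 25 @ $15 + 82 @ $18 + 105 @ $16 + 105 @ $20 = $6,351
Check: goods available $10,540 = COGS $4,189 + ending $6,351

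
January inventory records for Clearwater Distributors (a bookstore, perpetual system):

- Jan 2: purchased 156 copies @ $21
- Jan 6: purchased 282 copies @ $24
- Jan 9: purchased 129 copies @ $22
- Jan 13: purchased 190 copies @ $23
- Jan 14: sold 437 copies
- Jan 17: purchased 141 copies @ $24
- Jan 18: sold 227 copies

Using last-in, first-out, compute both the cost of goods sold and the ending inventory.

Jan 14, 437 sold [LIFO — newest first]: 190 @ $23 + 129 @ $22 + 118 @ $24 = $10,040
Jan 18, 227 sold [LIFO — newest first]: 141 @ $24 + 86 @ $24 = $5,448
Total COGS = $10,040 + $5,448 = $15,488
Ending inventory: 156 @ $21 + 78 @ $24 = $5,148
Check: goods available $20,636 = COGS $15,488 + ending $5,148

COGS = $15,488; ending inventory = $5,148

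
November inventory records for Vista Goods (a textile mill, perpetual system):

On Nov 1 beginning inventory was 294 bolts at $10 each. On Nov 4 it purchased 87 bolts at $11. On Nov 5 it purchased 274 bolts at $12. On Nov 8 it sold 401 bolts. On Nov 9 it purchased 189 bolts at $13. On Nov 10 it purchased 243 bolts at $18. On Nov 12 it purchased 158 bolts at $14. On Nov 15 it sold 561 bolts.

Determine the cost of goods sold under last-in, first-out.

COGS = $13,311

Nov 8, 401 sold [LIFO — newest first]: 274 @ $12 + 87 @ $11 + 40 @ $10 = $4,645
Nov 15, 561 sold [LIFO — newest first]: 158 @ $14 + 243 @ $18 + 160 @ $13 = $8,666
Total COGS = $4,645 + $8,666 = $13,311
Ending inventory: 254 @ $10 + 29 @ $13 = $2,917
Check: goods available $16,228 = COGS $13,311 + ending $2,917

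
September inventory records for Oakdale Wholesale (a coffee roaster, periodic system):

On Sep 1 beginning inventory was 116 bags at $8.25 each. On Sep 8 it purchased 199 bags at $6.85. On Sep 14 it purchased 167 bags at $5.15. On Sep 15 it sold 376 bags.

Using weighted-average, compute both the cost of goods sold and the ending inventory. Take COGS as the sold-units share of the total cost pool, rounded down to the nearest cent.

COGS = $2,480.81; ending inventory = $699.39

Sep 15, sell 376: 376/482 × $3,180.20 → $2,480.81
Ending inventory (cost pool remaining) = $699.39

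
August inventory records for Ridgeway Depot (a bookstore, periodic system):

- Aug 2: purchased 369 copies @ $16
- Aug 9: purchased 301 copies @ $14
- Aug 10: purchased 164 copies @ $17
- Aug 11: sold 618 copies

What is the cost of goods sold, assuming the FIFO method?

Aug 11, 618 sold [FIFO — oldest first]: 369 @ $16 + 249 @ $14 = $9,390
Ending inventory: 52 @ $14 + 164 @ $17 = $3,516
Check: goods available $12,906 = COGS $9,390 + ending $3,516

COGS = $9,390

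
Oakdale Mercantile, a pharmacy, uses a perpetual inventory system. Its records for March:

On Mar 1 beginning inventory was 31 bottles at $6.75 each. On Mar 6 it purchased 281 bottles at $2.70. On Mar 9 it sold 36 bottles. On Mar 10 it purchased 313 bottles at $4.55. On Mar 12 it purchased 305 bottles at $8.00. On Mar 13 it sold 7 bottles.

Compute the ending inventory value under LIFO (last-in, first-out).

Ending inventory = $4,678.90

Mar 9, 36 sold [LIFO — newest first]: 36 @ $2.70 = $97.20
Mar 13, 7 sold [LIFO — newest first]: 7 @ $8.00 = $56.00
Total COGS = $97.20 + $56.00 = $153.20
Ending inventory: 31 @ $6.75 + 245 @ $2.70 + 313 @ $4.55 + 298 @ $8.00 = $4,678.90
Check: goods available $4,832.10 = COGS $153.20 + ending $4,678.90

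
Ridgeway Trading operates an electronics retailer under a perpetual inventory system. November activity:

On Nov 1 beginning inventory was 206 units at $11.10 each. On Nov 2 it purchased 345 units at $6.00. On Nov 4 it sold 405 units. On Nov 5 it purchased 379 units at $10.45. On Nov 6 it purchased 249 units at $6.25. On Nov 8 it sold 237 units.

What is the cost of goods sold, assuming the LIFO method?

COGS = $4,217.25

Nov 4, 405 sold [LIFO — newest first]: 345 @ $6.00 + 60 @ $11.10 = $2,736.00
Nov 8, 237 sold [LIFO — newest first]: 237 @ $6.25 = $1,481.25
Total COGS = $2,736.00 + $1,481.25 = $4,217.25
Ending inventory: 146 @ $11.10 + 379 @ $10.45 + 12 @ $6.25 = $5,656.15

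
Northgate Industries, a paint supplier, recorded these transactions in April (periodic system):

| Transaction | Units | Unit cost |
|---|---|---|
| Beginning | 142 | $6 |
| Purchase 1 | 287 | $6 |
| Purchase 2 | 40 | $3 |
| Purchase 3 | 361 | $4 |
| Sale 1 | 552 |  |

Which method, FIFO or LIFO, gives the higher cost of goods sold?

FIFO

FIFO COGS: 142 @ $6 + 287 @ $6 + 40 @ $3 + 83 @ $4 = $3,026
LIFO COGS: 361 @ $4 + 40 @ $3 + 151 @ $6 = $2,470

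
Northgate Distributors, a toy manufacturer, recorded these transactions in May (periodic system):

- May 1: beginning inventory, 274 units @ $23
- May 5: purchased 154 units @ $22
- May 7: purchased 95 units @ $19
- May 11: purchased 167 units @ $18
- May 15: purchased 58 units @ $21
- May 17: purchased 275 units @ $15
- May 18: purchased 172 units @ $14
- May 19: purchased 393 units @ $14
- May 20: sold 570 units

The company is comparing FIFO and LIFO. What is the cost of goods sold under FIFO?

FIFO COGS: 274 @ $23 + 154 @ $22 + 95 @ $19 + 47 @ $18 = $12,341
LIFO COGS: 393 @ $14 + 172 @ $14 + 5 @ $15 = $7,985

COGS = $12,341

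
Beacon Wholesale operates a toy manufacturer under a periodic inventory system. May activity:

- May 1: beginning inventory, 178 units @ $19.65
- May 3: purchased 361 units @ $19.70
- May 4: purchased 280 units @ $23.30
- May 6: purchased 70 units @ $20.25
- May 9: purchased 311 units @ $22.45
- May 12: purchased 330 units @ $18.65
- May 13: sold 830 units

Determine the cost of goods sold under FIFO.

May 13, 830 sold [FIFO — oldest first]: 178 @ $19.65 + 361 @ $19.70 + 280 @ $23.30 + 11 @ $20.25 = $17,356.15
Ending inventory: 59 @ $20.25 + 311 @ $22.45 + 330 @ $18.65 = $14,331.20

COGS = $17,356.15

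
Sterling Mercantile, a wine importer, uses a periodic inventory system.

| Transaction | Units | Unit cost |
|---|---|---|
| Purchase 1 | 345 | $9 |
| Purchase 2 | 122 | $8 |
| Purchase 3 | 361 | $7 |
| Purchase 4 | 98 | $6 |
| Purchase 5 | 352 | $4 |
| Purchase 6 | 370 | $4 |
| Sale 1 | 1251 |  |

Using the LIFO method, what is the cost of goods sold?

COGS = $6,563

Sale 1 (1251) [LIFO — newest first]: 370 @ $4 + 352 @ $4 + 98 @ $6 + 361 @ $7 + 70 @ $8 = $6,563
Ending inventory: 345 @ $9 + 52 @ $8 = $3,521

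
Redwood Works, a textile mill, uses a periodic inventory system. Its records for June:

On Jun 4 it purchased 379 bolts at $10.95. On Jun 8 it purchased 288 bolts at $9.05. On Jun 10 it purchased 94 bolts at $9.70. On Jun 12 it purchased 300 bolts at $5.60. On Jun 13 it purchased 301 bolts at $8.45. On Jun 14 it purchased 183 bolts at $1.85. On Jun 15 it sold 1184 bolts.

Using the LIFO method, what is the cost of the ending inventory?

Jun 15, 1184 sold [LIFO — newest first]: 183 @ $1.85 + 301 @ $8.45 + 300 @ $5.60 + 94 @ $9.70 + 288 @ $9.05 + 18 @ $10.95 = $8,277.30
Ending inventory: 361 @ $10.95 = $3,952.95

Ending inventory = $3,952.95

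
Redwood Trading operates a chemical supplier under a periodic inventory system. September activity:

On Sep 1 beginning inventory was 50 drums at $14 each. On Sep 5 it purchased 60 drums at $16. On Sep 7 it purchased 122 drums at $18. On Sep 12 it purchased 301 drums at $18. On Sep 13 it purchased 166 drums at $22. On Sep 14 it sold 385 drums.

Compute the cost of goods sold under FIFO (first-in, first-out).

Sep 14, 385 sold [FIFO — oldest first]: 50 @ $14 + 60 @ $16 + 122 @ $18 + 153 @ $18 = $6,610
Ending inventory: 148 @ $18 + 166 @ $22 = $6,316
Check: goods available $12,926 = COGS $6,610 + ending $6,316

COGS = $6,610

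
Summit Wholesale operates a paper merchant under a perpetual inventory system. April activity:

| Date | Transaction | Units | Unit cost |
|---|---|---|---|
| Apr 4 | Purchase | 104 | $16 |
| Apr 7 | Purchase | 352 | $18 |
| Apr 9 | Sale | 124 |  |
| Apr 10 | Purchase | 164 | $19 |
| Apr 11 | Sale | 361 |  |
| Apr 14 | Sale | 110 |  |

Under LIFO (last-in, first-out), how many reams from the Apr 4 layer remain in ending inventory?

25

Apr 9, 124 sold [LIFO — newest first]: 124 @ $18 = $2,232
Apr 11, 361 sold [LIFO — newest first]: 164 @ $19 + 197 @ $18 = $6,662
Apr 14, 110 sold [LIFO — newest first]: 31 @ $18 + 79 @ $16 = $1,822
Total COGS = $2,232 + $6,662 + $1,822 = $10,716
Ending inventory: 25 @ $16 = $400
Check: goods available $11,116 = COGS $10,716 + ending $400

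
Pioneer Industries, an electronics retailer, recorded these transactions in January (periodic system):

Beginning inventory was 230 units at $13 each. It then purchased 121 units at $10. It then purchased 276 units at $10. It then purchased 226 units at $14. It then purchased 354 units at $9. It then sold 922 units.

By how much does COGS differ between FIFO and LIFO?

$975

FIFO COGS: 230 @ $13 + 121 @ $10 + 276 @ $10 + 226 @ $14 + 69 @ $9 = $10,745
LIFO COGS: 354 @ $9 + 226 @ $14 + 276 @ $10 + 66 @ $10 = $9,770
Difference = |$10,745 − $9,770| = $975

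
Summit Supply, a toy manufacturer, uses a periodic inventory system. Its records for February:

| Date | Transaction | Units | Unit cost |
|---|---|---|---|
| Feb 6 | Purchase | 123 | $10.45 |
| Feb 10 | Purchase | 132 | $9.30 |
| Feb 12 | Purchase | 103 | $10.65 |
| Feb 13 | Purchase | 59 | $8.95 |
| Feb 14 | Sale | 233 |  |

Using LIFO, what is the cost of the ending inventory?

Feb 14, 233 sold [LIFO — newest first]: 59 @ $8.95 + 103 @ $10.65 + 71 @ $9.30 = $2,285.30
Ending inventory: 123 @ $10.45 + 61 @ $9.30 = $1,852.65

Ending inventory = $1,852.65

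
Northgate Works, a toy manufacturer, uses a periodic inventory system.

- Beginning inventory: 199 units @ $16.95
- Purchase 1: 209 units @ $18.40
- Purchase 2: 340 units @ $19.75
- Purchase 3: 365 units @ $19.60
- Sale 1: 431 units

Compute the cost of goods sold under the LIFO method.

Sale 1 (431) [LIFO — newest first]: 365 @ $19.60 + 66 @ $19.75 = $8,457.50
Ending inventory: 199 @ $16.95 + 209 @ $18.40 + 274 @ $19.75 = $12,630.15

COGS = $8,457.50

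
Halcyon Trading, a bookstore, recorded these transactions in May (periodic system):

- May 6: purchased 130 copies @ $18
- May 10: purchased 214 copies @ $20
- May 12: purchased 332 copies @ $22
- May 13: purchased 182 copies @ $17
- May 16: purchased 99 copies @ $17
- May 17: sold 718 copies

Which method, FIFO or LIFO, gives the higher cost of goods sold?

FIFO COGS: 130 @ $18 + 214 @ $20 + 332 @ $22 + 42 @ $17 = $14,638
LIFO COGS: 99 @ $17 + 182 @ $17 + 332 @ $22 + 105 @ $20 = $14,181

FIFO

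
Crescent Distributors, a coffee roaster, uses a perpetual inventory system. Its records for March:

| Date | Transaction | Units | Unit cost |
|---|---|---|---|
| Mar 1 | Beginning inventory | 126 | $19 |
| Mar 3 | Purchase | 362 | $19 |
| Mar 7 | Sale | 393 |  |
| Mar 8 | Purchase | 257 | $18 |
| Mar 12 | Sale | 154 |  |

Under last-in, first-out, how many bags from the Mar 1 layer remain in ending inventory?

Mar 7, 393 sold [LIFO — newest first]: 362 @ $19 + 31 @ $19 = $7,467
Mar 12, 154 sold [LIFO — newest first]: 154 @ $18 = $2,772
Total COGS = $7,467 + $2,772 = $10,239
Ending inventory: 95 @ $19 + 103 @ $18 = $3,659

95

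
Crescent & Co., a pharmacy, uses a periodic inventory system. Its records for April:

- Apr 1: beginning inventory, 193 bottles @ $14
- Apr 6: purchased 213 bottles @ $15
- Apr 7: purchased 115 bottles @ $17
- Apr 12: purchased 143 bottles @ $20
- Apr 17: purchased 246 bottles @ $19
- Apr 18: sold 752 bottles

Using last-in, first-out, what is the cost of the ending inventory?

Ending inventory = $2,212

Apr 18, 752 sold [LIFO — newest first]: 246 @ $19 + 143 @ $20 + 115 @ $17 + 213 @ $15 + 35 @ $14 = $13,174
Ending inventory: 158 @ $14 = $2,212
Check: goods available $15,386 = COGS $13,174 + ending $2,212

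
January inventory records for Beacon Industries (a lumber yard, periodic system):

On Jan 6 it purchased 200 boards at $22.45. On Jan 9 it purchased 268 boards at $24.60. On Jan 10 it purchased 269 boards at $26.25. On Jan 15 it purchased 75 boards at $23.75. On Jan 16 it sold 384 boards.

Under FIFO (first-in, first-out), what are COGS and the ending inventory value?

COGS = $9,016.40; ending inventory = $10,908.90

Jan 16, 384 sold [FIFO — oldest first]: 200 @ $22.45 + 184 @ $24.60 = $9,016.40
Ending inventory: 84 @ $24.60 + 269 @ $26.25 + 75 @ $23.75 = $10,908.90
Check: goods available $19,925.30 = COGS $9,016.40 + ending $10,908.90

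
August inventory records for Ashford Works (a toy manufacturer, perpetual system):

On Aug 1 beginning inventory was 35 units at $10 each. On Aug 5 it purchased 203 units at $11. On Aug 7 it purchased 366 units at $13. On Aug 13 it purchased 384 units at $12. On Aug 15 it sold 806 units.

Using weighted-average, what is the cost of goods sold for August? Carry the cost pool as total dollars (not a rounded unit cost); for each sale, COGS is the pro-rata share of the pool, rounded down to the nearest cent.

COGS = $9,747.86

After Aug 1: 35 on hand, pool $350.00 (≈ $10.0000 each)
After Aug 5: 238 on hand, pool $2,583.00 (≈ $10.8529 each)
After Aug 7: 604 on hand, pool $7,341.00 (≈ $12.1540 each)
After Aug 13: 988 on hand, pool $11,949.00 (≈ $12.0941 each)
Aug 15, sell 806: 806/988 × $11,949.00 → $9,747.86
Ending inventory (cost pool remaining) = $2,201.14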